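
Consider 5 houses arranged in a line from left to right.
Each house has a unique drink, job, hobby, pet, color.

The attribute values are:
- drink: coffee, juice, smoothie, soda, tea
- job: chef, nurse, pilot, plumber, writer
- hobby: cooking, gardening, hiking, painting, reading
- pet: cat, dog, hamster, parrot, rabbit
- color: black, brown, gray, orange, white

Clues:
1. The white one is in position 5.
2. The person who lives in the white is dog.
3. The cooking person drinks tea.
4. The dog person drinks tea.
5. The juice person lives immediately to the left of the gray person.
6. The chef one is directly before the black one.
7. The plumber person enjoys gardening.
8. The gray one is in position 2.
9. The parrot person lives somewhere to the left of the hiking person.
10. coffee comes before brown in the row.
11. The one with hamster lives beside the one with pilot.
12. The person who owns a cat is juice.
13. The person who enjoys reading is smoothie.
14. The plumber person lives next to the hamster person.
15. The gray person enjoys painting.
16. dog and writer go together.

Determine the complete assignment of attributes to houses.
Solution:

House | Drink | Job | Hobby | Pet | Color
-----------------------------------------
  1   | juice | plumber | gardening | cat | orange
  2   | coffee | chef | painting | hamster | gray
  3   | smoothie | pilot | reading | parrot | black
  4   | soda | nurse | hiking | rabbit | brown
  5   | tea | writer | cooking | dog | white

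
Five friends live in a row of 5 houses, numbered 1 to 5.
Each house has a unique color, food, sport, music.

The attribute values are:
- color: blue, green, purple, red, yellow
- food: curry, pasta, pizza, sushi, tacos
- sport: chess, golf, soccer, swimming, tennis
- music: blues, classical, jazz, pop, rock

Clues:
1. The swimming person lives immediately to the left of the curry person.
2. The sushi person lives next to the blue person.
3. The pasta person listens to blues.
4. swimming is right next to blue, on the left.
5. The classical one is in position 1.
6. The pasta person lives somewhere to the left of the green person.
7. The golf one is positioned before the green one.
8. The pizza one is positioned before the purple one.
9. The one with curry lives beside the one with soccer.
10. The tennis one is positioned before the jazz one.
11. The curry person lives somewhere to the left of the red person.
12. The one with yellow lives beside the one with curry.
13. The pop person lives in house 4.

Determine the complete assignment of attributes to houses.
Solution:

House | Color | Food | Sport | Music
------------------------------------
  1   | yellow | sushi | swimming | classical
  2   | blue | curry | golf | rock
  3   | red | pasta | soccer | blues
  4   | green | pizza | tennis | pop
  5   | purple | tacos | chess | jazz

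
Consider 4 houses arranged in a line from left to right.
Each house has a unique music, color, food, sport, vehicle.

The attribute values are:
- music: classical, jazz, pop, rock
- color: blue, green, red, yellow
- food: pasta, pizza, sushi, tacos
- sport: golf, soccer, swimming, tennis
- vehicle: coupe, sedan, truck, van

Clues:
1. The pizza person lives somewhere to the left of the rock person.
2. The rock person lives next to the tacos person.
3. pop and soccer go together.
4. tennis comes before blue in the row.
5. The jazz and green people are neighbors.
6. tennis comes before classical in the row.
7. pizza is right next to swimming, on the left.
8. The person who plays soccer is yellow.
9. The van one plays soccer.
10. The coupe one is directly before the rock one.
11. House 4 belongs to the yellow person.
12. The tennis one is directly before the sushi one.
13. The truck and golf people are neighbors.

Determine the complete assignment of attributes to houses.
Solution:

House | Music | Color | Food | Sport | Vehicle
----------------------------------------------
  1   | jazz | red | pizza | tennis | coupe
  2   | rock | green | sushi | swimming | truck
  3   | classical | blue | tacos | golf | sedan
  4   | pop | yellow | pasta | soccer | van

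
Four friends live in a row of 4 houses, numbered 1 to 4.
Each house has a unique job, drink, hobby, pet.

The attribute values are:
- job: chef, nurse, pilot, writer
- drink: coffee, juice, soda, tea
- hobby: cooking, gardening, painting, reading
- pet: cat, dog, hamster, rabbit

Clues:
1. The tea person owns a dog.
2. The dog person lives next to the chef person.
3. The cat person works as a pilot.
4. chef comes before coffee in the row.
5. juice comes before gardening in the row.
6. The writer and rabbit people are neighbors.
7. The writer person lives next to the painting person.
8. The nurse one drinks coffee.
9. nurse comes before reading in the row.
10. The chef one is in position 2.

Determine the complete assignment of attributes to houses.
Solution:

House | Job | Drink | Hobby | Pet
---------------------------------
  1   | writer | tea | cooking | dog
  2   | chef | juice | painting | rabbit
  3   | nurse | coffee | gardening | hamster
  4   | pilot | soda | reading | cat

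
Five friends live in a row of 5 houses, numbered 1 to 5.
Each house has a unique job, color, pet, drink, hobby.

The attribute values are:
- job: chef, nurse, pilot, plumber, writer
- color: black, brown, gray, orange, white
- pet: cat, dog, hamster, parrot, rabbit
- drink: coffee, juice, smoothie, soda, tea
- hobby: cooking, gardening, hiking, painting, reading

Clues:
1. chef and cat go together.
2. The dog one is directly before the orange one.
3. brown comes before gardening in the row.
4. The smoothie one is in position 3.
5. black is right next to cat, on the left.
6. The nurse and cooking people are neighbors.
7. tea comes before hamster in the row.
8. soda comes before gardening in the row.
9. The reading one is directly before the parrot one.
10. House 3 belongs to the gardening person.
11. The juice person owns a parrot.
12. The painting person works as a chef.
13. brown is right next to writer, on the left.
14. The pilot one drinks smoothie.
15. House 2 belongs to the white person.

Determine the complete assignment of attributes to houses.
Solution:

House | Job | Color | Pet | Drink | Hobby
-----------------------------------------
  1   | nurse | brown | rabbit | soda | reading
  2   | writer | white | parrot | juice | cooking
  3   | pilot | black | dog | smoothie | gardening
  4   | chef | orange | cat | tea | painting
  5   | plumber | gray | hamster | coffee | hiking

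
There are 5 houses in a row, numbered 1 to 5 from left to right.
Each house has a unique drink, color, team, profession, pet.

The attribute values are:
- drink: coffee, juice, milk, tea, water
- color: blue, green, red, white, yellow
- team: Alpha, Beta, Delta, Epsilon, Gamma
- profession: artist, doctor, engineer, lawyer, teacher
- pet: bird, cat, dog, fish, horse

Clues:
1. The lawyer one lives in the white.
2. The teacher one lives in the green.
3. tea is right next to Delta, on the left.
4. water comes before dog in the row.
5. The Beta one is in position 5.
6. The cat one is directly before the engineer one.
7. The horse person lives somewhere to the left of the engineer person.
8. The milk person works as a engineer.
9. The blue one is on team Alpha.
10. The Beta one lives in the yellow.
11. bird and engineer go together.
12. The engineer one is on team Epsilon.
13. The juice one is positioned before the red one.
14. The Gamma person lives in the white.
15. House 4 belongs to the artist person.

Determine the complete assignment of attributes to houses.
Solution:

House | Drink | Color | Team | Profession | Pet
-----------------------------------------------
  1   | tea | white | Gamma | lawyer | horse
  2   | juice | green | Delta | teacher | cat
  3   | milk | red | Epsilon | engineer | bird
  4   | water | blue | Alpha | artist | fish
  5   | coffee | yellow | Beta | doctor | dog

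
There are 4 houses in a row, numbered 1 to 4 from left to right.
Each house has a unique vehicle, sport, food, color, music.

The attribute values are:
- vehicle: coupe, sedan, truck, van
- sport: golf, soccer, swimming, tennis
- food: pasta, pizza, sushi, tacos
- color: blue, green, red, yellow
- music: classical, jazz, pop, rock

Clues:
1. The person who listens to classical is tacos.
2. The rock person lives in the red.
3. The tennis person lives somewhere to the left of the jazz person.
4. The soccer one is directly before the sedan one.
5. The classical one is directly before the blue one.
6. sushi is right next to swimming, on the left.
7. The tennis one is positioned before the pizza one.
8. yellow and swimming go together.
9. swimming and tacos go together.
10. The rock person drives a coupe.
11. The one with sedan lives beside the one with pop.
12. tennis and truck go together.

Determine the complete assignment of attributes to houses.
Solution:

House | Vehicle | Sport | Food | Color | Music
----------------------------------------------
  1   | coupe | soccer | sushi | red | rock
  2   | sedan | swimming | tacos | yellow | classical
  3   | truck | tennis | pasta | blue | pop
  4   | van | golf | pizza | green | jazz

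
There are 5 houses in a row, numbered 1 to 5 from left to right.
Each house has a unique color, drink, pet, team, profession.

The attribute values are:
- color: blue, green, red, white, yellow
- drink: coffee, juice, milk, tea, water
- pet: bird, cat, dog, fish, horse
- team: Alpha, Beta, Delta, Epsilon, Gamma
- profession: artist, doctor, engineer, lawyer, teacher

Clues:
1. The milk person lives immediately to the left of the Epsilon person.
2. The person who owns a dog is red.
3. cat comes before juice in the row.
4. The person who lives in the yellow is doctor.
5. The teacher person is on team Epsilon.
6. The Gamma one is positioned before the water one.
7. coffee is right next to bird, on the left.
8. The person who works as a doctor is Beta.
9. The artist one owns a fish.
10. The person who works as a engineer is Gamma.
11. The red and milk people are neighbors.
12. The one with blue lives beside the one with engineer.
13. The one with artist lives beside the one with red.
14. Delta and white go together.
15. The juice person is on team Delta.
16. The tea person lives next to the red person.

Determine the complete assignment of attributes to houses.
Solution:

House | Color | Drink | Pet | Team | Profession
-----------------------------------------------
  1   | blue | tea | fish | Alpha | artist
  2   | red | coffee | dog | Gamma | engineer
  3   | yellow | milk | bird | Beta | doctor
  4   | green | water | cat | Epsilon | teacher
  5   | white | juice | horse | Delta | lawyer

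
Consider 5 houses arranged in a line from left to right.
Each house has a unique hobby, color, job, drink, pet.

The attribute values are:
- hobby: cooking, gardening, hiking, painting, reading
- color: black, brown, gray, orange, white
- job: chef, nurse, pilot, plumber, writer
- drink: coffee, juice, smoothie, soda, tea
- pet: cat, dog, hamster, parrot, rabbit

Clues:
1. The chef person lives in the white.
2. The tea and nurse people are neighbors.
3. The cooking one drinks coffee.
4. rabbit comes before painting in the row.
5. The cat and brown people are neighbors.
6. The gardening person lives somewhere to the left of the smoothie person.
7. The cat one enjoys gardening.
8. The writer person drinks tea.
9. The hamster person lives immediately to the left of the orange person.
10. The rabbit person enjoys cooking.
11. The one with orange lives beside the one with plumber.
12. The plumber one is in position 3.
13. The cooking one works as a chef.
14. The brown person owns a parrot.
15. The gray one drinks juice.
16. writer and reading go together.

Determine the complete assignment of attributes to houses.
Solution:

House | Hobby | Color | Job | Drink | Pet
-----------------------------------------
  1   | reading | black | writer | tea | hamster
  2   | gardening | orange | nurse | soda | cat
  3   | hiking | brown | plumber | smoothie | parrot
  4   | cooking | white | chef | coffee | rabbit
  5   | painting | gray | pilot | juice | dog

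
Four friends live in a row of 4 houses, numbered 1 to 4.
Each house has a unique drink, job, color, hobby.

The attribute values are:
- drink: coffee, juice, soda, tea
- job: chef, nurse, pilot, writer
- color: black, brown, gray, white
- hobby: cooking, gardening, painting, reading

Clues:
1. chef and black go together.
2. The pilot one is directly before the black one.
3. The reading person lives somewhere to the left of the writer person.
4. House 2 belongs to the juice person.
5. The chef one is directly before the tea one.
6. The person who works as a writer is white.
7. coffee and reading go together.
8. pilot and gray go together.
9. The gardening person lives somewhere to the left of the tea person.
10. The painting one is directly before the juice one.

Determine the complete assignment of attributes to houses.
Solution:

House | Drink | Job | Color | Hobby
-----------------------------------
  1   | soda | nurse | brown | painting
  2   | juice | pilot | gray | gardening
  3   | coffee | chef | black | reading
  4   | tea | writer | white | cooking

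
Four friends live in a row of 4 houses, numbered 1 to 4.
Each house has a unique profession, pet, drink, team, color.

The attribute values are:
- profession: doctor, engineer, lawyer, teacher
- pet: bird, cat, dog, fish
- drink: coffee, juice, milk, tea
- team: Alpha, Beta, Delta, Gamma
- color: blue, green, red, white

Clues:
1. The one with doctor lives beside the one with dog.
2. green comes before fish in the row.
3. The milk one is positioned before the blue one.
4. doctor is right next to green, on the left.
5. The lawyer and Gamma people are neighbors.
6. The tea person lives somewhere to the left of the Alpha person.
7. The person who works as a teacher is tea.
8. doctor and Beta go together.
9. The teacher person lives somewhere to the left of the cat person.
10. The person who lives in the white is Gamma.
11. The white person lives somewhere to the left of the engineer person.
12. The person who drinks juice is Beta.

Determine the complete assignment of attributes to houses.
Solution:

House | Profession | Pet | Drink | Team | Color
-----------------------------------------------
  1   | doctor | bird | juice | Beta | red
  2   | lawyer | dog | milk | Delta | green
  3   | teacher | fish | tea | Gamma | white
  4   | engineer | cat | coffee | Alpha | blue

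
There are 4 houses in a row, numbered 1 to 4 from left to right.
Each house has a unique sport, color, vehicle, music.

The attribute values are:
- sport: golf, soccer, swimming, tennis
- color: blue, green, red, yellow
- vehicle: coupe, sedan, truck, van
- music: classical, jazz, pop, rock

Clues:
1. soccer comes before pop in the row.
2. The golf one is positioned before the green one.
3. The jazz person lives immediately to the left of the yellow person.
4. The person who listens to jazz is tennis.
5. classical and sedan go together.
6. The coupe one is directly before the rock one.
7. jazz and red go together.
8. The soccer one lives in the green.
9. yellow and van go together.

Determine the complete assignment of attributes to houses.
Solution:

House | Sport | Color | Vehicle | Music
---------------------------------------
  1   | tennis | red | coupe | jazz
  2   | golf | yellow | van | rock
  3   | soccer | green | sedan | classical
  4   | swimming | blue | truck | pop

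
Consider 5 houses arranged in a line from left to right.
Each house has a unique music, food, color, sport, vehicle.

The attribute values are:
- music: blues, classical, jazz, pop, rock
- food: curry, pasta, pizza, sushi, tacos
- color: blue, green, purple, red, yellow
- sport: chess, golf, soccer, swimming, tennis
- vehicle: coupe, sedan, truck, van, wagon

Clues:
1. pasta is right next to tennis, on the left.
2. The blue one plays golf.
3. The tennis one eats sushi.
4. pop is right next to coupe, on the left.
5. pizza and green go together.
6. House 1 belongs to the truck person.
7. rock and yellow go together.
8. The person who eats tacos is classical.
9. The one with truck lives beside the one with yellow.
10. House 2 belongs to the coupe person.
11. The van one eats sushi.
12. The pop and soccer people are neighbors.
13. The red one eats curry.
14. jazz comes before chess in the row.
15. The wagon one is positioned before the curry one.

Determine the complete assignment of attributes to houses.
Solution:

House | Music | Food | Color | Sport | Vehicle
----------------------------------------------
  1   | pop | pizza | green | swimming | truck
  2   | rock | pasta | yellow | soccer | coupe
  3   | jazz | sushi | purple | tennis | van
  4   | classical | tacos | blue | golf | wagon
  5   | blues | curry | red | chess | sedan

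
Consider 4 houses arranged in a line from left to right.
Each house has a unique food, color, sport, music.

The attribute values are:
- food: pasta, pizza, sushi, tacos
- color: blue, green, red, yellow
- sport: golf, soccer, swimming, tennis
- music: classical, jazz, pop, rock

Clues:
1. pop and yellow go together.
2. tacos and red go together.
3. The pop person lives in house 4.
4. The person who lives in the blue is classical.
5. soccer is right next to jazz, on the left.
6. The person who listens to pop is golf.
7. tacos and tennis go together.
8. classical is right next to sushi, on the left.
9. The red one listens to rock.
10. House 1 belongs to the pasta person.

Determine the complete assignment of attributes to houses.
Solution:

House | Food | Color | Sport | Music
------------------------------------
  1   | pasta | blue | soccer | classical
  2   | sushi | green | swimming | jazz
  3   | tacos | red | tennis | rock
  4   | pizza | yellow | golf | pop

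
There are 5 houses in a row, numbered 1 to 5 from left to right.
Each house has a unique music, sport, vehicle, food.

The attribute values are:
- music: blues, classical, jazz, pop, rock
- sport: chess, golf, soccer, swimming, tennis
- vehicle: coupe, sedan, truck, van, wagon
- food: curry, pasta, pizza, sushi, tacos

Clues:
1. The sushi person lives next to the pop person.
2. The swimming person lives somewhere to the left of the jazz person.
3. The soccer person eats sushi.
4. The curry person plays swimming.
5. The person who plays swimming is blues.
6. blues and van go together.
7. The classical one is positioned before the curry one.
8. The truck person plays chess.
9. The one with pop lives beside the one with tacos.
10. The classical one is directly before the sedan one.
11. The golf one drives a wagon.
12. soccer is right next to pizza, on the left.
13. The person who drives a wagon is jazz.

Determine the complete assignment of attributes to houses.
Solution:

House | Music | Sport | Vehicle | Food
--------------------------------------
  1   | classical | soccer | coupe | sushi
  2   | pop | tennis | sedan | pizza
  3   | rock | chess | truck | tacos
  4   | blues | swimming | van | curry
  5   | jazz | golf | wagon | pasta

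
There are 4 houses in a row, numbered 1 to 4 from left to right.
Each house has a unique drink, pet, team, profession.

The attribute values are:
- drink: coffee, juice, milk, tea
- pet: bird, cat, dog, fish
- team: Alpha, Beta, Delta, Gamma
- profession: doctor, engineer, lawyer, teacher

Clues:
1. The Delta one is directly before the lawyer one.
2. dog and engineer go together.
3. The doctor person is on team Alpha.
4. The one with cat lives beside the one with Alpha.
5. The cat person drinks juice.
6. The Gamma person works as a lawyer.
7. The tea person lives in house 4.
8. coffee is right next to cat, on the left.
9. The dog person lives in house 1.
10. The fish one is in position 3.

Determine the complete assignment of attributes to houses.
Solution:

House | Drink | Pet | Team | Profession
---------------------------------------
  1   | coffee | dog | Delta | engineer
  2   | juice | cat | Gamma | lawyer
  3   | milk | fish | Alpha | doctor
  4   | tea | bird | Beta | teacher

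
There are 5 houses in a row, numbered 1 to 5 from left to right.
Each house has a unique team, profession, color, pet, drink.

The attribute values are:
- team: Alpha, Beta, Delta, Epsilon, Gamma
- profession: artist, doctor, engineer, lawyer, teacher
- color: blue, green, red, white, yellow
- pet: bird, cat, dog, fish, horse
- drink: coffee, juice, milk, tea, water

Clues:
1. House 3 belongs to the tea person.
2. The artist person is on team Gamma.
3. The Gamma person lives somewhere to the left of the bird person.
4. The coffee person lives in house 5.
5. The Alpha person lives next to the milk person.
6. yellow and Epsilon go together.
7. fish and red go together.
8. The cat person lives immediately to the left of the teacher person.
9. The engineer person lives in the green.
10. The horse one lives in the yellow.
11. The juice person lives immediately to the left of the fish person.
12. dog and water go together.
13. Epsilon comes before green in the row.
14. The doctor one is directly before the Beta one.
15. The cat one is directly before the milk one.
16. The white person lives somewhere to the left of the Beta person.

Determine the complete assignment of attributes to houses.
Solution:

House | Team | Profession | Color | Pet | Drink
-----------------------------------------------
  1   | Alpha | doctor | white | cat | juice
  2   | Beta | teacher | red | fish | milk
  3   | Epsilon | lawyer | yellow | horse | tea
  4   | Gamma | artist | blue | dog | water
  5   | Delta | engineer | green | bird | coffee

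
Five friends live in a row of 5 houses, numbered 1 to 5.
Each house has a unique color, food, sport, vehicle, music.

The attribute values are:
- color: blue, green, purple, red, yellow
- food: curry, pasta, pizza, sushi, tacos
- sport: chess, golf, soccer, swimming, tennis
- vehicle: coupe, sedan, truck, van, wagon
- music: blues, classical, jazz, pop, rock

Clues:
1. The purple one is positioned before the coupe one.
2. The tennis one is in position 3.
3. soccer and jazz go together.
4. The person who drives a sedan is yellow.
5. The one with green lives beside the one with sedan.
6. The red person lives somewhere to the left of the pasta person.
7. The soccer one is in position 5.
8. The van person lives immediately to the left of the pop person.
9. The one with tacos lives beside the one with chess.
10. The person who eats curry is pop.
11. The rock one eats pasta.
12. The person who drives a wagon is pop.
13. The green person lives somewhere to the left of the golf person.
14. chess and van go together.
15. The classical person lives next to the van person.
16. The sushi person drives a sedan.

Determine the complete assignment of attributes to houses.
Solution:

House | Color | Food | Sport | Vehicle | Music
----------------------------------------------
  1   | red | tacos | swimming | truck | classical
  2   | purple | pasta | chess | van | rock
  3   | green | curry | tennis | wagon | pop
  4   | yellow | sushi | golf | sedan | blues
  5   | blue | pizza | soccer | coupe | jazz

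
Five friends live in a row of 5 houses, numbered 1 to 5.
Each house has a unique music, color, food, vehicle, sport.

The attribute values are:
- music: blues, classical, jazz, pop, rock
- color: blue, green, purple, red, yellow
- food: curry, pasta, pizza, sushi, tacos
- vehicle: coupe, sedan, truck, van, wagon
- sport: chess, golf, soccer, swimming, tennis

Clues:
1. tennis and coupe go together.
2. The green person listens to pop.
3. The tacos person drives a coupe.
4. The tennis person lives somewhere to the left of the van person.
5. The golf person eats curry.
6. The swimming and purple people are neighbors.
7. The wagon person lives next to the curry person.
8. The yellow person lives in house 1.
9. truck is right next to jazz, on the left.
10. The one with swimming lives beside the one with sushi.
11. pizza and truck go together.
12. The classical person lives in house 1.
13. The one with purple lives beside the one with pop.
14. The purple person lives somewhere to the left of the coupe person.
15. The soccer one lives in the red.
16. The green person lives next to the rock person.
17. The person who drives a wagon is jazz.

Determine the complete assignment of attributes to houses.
Solution:

House | Music | Color | Food | Vehicle | Sport
----------------------------------------------
  1   | classical | yellow | pizza | truck | swimming
  2   | jazz | purple | sushi | wagon | chess
  3   | pop | green | curry | sedan | golf
  4   | rock | blue | tacos | coupe | tennis
  5   | blues | red | pasta | van | soccer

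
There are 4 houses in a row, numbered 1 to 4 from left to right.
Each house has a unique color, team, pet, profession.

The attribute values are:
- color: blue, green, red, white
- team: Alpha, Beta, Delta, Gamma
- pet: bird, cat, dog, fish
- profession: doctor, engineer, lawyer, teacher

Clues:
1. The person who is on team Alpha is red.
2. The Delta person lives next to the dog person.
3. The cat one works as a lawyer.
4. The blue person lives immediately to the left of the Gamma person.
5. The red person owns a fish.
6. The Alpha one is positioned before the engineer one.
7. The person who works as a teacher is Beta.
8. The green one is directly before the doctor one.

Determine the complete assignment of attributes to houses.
Solution:

House | Color | Team | Pet | Profession
---------------------------------------
  1   | green | Beta | bird | teacher
  2   | red | Alpha | fish | doctor
  3   | blue | Delta | cat | lawyer
  4   | white | Gamma | dog | engineer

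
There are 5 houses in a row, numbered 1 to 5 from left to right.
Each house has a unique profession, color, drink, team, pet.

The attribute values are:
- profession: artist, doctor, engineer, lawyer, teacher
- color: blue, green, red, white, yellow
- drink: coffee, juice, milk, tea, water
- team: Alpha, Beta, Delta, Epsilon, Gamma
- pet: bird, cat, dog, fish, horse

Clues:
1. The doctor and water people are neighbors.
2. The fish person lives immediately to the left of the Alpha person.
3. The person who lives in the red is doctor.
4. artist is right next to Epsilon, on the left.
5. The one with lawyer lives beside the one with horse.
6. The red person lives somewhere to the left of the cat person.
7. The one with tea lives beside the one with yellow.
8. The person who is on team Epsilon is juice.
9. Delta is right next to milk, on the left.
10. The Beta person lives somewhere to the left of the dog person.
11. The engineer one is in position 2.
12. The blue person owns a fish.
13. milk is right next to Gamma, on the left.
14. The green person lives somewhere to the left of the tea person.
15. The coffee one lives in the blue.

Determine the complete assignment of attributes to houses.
Solution:

House | Profession | Color | Drink | Team | Pet
-----------------------------------------------
  1   | lawyer | blue | coffee | Delta | fish
  2   | engineer | green | milk | Alpha | horse
  3   | doctor | red | tea | Gamma | bird
  4   | artist | yellow | water | Beta | cat
  5   | teacher | white | juice | Epsilon | dog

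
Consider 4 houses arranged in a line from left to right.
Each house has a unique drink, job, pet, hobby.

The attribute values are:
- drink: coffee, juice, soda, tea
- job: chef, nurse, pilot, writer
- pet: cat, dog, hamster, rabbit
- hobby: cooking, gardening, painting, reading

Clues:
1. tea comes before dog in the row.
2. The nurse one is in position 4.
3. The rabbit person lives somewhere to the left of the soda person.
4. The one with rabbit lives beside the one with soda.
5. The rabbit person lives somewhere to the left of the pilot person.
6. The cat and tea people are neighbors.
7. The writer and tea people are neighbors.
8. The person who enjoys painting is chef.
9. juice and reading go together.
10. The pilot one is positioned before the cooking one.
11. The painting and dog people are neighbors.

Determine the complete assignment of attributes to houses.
Solution:

House | Drink | Job | Pet | Hobby
---------------------------------
  1   | juice | writer | cat | reading
  2   | tea | chef | rabbit | painting
  3   | soda | pilot | dog | gardening
  4   | coffee | nurse | hamster | cooking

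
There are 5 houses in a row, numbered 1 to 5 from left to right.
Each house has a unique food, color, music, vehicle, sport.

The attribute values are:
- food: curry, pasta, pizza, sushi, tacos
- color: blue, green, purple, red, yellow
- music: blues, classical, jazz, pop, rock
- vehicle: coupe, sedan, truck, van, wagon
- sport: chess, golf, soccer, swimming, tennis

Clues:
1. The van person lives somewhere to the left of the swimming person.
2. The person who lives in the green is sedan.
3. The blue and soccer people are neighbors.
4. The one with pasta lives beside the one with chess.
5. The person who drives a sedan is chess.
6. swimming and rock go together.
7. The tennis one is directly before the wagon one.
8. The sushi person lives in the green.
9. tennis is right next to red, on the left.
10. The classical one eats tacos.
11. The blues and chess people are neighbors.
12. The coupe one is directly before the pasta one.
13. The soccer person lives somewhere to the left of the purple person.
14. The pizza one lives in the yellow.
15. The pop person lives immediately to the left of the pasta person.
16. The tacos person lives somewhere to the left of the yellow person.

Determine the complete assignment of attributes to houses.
Solution:

House | Food | Color | Music | Vehicle | Sport
----------------------------------------------
  1   | curry | blue | pop | coupe | tennis
  2   | pasta | red | blues | wagon | soccer
  3   | sushi | green | jazz | sedan | chess
  4   | tacos | purple | classical | van | golf
  5   | pizza | yellow | rock | truck | swimming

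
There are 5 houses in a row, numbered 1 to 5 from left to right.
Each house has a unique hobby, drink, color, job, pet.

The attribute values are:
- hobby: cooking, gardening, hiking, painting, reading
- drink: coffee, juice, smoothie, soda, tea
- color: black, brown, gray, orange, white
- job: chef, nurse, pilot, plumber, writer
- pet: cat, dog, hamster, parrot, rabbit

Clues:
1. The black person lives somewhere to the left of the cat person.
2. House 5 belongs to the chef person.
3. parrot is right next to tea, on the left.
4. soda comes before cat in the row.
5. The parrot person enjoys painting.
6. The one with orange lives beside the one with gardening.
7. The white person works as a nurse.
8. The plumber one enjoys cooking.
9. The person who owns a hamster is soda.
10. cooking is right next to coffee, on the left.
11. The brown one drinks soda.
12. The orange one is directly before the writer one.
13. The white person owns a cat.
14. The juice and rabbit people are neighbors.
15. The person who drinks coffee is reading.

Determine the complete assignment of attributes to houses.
Solution:

House | Hobby | Drink | Color | Job | Pet
-----------------------------------------
  1   | painting | juice | orange | pilot | parrot
  2   | gardening | tea | black | writer | rabbit
  3   | cooking | soda | brown | plumber | hamster
  4   | reading | coffee | white | nurse | cat
  5   | hiking | smoothie | gray | chef | dog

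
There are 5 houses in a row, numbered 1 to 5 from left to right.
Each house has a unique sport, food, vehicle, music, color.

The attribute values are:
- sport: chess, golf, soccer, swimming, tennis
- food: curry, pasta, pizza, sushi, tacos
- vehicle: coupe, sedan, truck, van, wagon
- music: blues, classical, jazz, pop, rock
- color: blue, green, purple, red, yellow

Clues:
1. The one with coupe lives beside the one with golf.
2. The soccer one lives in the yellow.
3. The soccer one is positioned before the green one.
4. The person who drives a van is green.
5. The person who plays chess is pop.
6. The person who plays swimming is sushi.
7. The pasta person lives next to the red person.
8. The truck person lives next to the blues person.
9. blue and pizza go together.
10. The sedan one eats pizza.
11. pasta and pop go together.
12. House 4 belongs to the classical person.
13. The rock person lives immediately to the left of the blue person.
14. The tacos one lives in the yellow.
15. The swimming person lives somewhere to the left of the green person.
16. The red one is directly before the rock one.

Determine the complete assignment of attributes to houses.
Solution:

House | Sport | Food | Vehicle | Music | Color
----------------------------------------------
  1   | chess | pasta | truck | pop | purple
  2   | swimming | sushi | wagon | blues | red
  3   | soccer | tacos | coupe | rock | yellow
  4   | golf | pizza | sedan | classical | blue
  5   | tennis | curry | van | jazz | green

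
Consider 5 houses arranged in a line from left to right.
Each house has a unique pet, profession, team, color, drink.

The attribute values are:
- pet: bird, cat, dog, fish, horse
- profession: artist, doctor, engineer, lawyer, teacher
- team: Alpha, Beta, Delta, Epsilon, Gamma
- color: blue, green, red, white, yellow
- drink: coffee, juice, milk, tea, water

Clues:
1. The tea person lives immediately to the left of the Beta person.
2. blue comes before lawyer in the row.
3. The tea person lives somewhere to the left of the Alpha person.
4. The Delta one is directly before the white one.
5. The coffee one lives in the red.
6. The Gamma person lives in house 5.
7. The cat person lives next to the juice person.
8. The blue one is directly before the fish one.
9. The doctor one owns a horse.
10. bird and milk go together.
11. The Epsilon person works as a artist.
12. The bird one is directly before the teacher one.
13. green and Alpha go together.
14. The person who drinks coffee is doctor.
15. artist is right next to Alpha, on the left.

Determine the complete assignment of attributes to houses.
Solution:

House | Pet | Profession | Team | Color | Drink
-----------------------------------------------
  1   | cat | engineer | Delta | blue | tea
  2   | fish | lawyer | Beta | white | juice
  3   | bird | artist | Epsilon | yellow | milk
  4   | dog | teacher | Alpha | green | water
  5   | horse | doctor | Gamma | red | coffee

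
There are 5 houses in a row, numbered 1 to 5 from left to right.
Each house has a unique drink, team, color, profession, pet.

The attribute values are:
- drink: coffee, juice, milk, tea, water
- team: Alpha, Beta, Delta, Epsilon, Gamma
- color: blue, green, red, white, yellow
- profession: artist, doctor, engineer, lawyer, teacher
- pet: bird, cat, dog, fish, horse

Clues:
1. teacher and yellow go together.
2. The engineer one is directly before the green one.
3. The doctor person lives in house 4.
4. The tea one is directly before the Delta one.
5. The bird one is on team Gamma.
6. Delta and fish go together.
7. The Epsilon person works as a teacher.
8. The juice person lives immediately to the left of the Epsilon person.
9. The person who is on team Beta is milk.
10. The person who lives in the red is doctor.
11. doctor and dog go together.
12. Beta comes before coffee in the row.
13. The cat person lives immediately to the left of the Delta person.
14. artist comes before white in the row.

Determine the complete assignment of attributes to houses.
Solution:

House | Drink | Team | Color | Profession | Pet
-----------------------------------------------
  1   | tea | Alpha | blue | engineer | cat
  2   | juice | Delta | green | artist | fish
  3   | water | Epsilon | yellow | teacher | horse
  4   | milk | Beta | red | doctor | dog
  5   | coffee | Gamma | white | lawyer | bird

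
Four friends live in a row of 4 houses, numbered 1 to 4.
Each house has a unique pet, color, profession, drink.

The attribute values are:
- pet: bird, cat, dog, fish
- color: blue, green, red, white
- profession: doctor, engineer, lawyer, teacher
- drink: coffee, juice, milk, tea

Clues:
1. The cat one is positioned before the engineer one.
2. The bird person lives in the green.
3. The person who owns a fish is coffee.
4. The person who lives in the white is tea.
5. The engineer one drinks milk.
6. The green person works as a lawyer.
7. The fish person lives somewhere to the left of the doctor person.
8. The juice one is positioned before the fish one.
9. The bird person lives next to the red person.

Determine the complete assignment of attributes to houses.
Solution:

House | Pet | Color | Profession | Drink
----------------------------------------
  1   | bird | green | lawyer | juice
  2   | fish | red | teacher | coffee
  3   | cat | white | doctor | tea
  4   | dog | blue | engineer | milk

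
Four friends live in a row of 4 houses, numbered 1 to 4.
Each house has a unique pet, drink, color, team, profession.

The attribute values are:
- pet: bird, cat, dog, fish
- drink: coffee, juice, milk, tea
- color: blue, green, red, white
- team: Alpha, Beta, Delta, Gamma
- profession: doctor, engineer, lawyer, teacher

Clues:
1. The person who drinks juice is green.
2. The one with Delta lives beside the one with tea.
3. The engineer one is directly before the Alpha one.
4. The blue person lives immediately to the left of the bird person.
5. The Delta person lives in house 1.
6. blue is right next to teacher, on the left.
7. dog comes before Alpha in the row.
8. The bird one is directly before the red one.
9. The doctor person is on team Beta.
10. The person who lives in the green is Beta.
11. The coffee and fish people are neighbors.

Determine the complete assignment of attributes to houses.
Solution:

House | Pet | Drink | Color | Team | Profession
-----------------------------------------------
  1   | dog | milk | blue | Delta | engineer
  2   | bird | tea | white | Alpha | teacher
  3   | cat | coffee | red | Gamma | lawyer
  4   | fish | juice | green | Beta | doctor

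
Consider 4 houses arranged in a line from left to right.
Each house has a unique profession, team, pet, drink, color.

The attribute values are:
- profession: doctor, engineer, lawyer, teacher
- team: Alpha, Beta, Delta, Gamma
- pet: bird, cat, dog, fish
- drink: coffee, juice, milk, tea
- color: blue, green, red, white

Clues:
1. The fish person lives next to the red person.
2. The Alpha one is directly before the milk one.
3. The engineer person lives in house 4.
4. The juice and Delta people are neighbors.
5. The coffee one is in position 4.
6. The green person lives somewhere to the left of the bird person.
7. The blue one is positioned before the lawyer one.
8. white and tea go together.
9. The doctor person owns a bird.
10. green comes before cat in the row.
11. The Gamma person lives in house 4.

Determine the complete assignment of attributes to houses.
Solution:

House | Profession | Team | Pet | Drink | Color
-----------------------------------------------
  1   | teacher | Alpha | dog | juice | green
  2   | doctor | Delta | bird | milk | blue
  3   | lawyer | Beta | fish | tea | white
  4   | engineer | Gamma | cat | coffee | red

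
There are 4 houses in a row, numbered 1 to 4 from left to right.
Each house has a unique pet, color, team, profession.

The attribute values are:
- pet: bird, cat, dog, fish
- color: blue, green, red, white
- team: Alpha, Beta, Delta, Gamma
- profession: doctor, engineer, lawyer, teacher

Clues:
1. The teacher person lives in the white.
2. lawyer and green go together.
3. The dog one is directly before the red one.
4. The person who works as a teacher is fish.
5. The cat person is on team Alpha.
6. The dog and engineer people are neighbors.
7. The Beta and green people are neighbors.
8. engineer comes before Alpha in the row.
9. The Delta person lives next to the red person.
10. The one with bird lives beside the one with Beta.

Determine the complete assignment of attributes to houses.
Solution:

House | Pet | Color | Team | Profession
---------------------------------------
  1   | dog | blue | Delta | doctor
  2   | bird | red | Gamma | engineer
  3   | fish | white | Beta | teacher
  4   | cat | green | Alpha | lawyer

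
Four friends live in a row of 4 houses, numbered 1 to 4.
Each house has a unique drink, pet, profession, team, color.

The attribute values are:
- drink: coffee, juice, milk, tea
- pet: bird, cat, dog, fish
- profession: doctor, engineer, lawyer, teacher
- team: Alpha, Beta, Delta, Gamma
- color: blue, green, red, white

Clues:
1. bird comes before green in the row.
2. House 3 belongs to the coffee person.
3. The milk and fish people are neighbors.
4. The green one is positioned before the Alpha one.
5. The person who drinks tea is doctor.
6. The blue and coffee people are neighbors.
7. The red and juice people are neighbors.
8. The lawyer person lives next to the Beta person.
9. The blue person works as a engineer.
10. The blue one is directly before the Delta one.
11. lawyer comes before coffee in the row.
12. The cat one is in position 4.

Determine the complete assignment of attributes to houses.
Solution:

House | Drink | Pet | Profession | Team | Color
-----------------------------------------------
  1   | milk | bird | lawyer | Gamma | red
  2   | juice | fish | engineer | Beta | blue
  3   | coffee | dog | teacher | Delta | green
  4   | tea | cat | doctor | Alpha | white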